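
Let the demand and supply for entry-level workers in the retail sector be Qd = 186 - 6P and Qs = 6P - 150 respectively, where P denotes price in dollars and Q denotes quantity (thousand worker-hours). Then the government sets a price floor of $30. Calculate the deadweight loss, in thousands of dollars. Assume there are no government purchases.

24

Setting quantity demanded equal to quantity supplied, 186 - 6P = 6P - 150, gives P* = 28 and Q* = 18.
Because the floor (30) lies above the market-clearing price, it is binding.
At P = 30: Qd = 186 - 6·30 = 6 and Qs = 6·30 - 150 = 30.
Quantity traded falls to 6. At Q = 6 the demand price is (186 - 6)/6 = 30 and the supply price is (150 + 6)/6 = 26.
Deadweight loss = ½ · (30 - 26) · (18 - 6) = ½ · 4 · 12 = 24.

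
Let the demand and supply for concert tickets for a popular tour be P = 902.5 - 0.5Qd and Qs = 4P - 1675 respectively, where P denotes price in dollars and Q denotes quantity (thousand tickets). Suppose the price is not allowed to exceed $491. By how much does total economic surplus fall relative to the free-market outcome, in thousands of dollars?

47526

Rearranging demand gives Qd = 1805 - 2P. Without the control the market clears where 1805 - 2P = 4P - 1675, i.e. P* = 580 and Q* = 645.
Since 491 < 580, the ceiling is binding.
At P = 491: Qd = 1805 - 2·491 = 823 and Qs = 4·491 - 1675 = 289.
Quantity traded falls to 289. At Q = 289 the demand price is (1805 - 289)/2 = 758 and the supply price is (1675 + 289)/4 = 491.
Deadweight loss = ½ · (758 - 491) · (645 - 289) = ½ · 267 · 356 = 47526.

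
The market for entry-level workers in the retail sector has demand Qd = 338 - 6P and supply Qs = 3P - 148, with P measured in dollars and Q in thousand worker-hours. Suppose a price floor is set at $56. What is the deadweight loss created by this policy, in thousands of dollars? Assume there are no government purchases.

36

Equilibrium: 338 - 6P = 3P - 148, so 486 = 9P and P* = 54, Q* = 14.
The floor of 56 is above the equilibrium price 54, so it binds.
At P = 56: Qd = 338 - 6·56 = 2 and Qs = 3·56 - 148 = 20.
Quantity traded falls to 2. At Q = 2 the demand price is (338 - 2)/6 = 56 and the supply price is (148 + 2)/3 = 50.
Deadweight loss = ½ · (56 - 50) · (14 - 2) = ½ · 6 · 12 = 36.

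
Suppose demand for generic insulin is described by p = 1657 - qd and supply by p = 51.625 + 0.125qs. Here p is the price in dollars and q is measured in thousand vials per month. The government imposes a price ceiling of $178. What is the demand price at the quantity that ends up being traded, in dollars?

Rearranging demand gives qd = 1657 - p; rearranging supply gives qs = 8p - 413. In a free market, 1657 - p = 8p - 413 gives the equilibrium p* = 230, q* = 1427.
Because the ceiling (178) lies below the market-clearing price, it is binding.
At p = 178: qd = 1657 - 178 = 1479 and qs = 8·178 - 413 = 1011.
Only 1011 units reach the market. On the demand curve, the marginal buyer's willingness to pay at q = 1011 is (1657 - 1011) = 646.

646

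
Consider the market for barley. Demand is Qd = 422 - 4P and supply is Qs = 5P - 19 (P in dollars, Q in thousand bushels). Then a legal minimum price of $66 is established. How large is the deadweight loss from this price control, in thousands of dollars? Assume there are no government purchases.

In a free market, 422 - 4P = 5P - 19 gives the equilibrium P* = 49, Q* = 226.
The floor of 66 is above the equilibrium price 49, so it binds.
At P = 66: Qd = 422 - 4·66 = 158 and Qs = 5·66 - 19 = 311.
Quantity traded falls to 158. At Q = 158 the demand price is (422 - 158)/4 = 66 and the supply price is (19 + 158)/5 = 35.4.
Deadweight loss = ½ · (66 - 35.4) · (226 - 158) = ½ · 30.6 · 68 = 1040.4.

1040.4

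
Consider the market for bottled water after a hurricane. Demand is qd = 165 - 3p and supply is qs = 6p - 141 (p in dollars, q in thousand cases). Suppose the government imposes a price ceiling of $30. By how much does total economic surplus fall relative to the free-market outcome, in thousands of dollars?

144

Equilibrium: 165 - 3p = 6p - 141, so 306 = 9p and p* = 34, q* = 63.
Since 30 < 34, the ceiling is binding.
At p = 30: qd = 165 - 3·30 = 75 and qs = 6·30 - 141 = 39.
Quantity traded falls to 39. At q = 39 the demand price is (165 - 39)/3 = 42 and the supply price is (141 + 39)/6 = 30.
Deadweight loss = ½ · (42 - 30) · (63 - 39) = ½ · 12 · 24 = 144.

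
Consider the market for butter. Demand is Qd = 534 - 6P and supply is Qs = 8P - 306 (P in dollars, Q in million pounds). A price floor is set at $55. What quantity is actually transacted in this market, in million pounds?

In a free market, 534 - 6P = 8P - 306 gives the equilibrium P* = 60, Q* = 174.
Since 55 is below P* = 60, the floor does not bind and the free-market outcome prevails.

174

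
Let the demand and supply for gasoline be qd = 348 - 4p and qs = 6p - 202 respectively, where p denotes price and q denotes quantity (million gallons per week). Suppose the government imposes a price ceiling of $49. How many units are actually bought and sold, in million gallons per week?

92

In a free market, 348 - 4p = 6p - 202 gives the equilibrium p* = 55, q* = 128.
Since 49 < 55, the ceiling is binding.
At p = 49: qd = 348 - 4·49 = 152 and qs = 6·49 - 202 = 92.
The quantity actually transacted is the short side, supply: 92.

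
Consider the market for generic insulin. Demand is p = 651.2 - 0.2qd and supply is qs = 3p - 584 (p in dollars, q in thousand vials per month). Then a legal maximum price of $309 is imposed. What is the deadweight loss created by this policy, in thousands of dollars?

70178.4

Rearranging demand gives qd = 3256 - 5p. Equilibrium: 3256 - 5p = 3p - 584, so 3840 = 8p and p* = 480, q* = 856.
Since 309 < 480, the ceiling is binding.
At p = 309: qd = 3256 - 5·309 = 1711 and qs = 3·309 - 584 = 343.
Quantity traded falls to 343. At q = 343 the demand price is (3256 - 343)/5 = 582.6 and the supply price is (584 + 343)/3 = 309.
Deadweight loss = ½ · (582.6 - 309) · (856 - 343) = ½ · 273.6 · 513 = 70178.4.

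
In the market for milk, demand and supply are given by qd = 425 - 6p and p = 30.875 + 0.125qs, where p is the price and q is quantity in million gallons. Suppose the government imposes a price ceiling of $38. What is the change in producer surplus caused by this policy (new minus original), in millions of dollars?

Rearranging supply gives qs = 8p - 247. Without the control the market clears where 425 - 6p = 8p - 247, i.e. p* = 48 and q* = 137.
Since 38 < 48, the ceiling is binding.
At p = 38: qd = 425 - 6·38 = 197 and qs = 8·38 - 247 = 57.
Producer surplus without the control is ½ · (48 - 30.875) · 137 = 1173.0625.
With the ceiling, producers sell 57 units at 38, so PS = ½ · (38 - 30.875) · 57 = 203.0625.
Change in producer surplus = 203.0625 - 1173.0625 = -970.

-970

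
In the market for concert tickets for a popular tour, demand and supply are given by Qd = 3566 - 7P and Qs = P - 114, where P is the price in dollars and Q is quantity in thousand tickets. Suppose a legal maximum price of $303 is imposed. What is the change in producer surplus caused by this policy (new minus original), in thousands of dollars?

-41997.5

In a free market, 3566 - 7P = P - 114 gives the equilibrium P* = 460, Q* = 346.
Since 303 < 460, the ceiling is binding.
At P = 303: Qd = 3566 - 7·303 = 1445 and Qs = 303 - 114 = 189.
Producer surplus without the control is ½ · (460 - 114) · 346 = 59858.
With the ceiling, producers sell 189 units at 303, so PS = ½ · (303 - 114) · 189 = 17860.5.
Change in producer surplus = 17860.5 - 59858 = -41997.5.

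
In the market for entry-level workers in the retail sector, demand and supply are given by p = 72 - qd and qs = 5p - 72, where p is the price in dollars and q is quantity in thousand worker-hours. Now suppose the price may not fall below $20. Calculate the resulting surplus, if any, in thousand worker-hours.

0

Rearranging demand gives qd = 72 - p. Setting quantity demanded equal to quantity supplied, 72 - p = 5p - 72, gives p* = 24 and q* = 48.
Since 20 is below p* = 24, the floor does not bind and the free-market outcome prevails.
Since the control does not bind, there is no surplus.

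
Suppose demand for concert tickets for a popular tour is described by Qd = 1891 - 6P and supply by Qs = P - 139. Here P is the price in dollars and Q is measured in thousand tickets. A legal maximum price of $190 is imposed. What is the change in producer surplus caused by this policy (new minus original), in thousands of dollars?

In a free market, 1891 - 6P = P - 139 gives the equilibrium P* = 290, Q* = 151.
The ceiling of 190 is below the equilibrium price 290, so it binds.
At P = 190: Qd = 1891 - 6·190 = 751 and Qs = 190 - 139 = 51.
Producer surplus without the control is ½ · (290 - 139) · 151 = 11400.5.
With the ceiling, producers sell 51 units at 190, so PS = ½ · (190 - 139) · 51 = 1300.5.
Change in producer surplus = 1300.5 - 11400.5 = -10100.

-10100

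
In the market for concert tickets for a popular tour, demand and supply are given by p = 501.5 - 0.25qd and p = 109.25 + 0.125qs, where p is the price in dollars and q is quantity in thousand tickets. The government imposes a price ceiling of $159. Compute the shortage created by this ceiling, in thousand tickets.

972

Rearranging demand gives qd = 2006 - 4p; rearranging supply gives qs = 8p - 874. Equilibrium: 2006 - 4p = 8p - 874, so 2880 = 12p and p* = 240, q* = 1046.
Because the ceiling (159) lies below the market-clearing price, it is binding.
At p = 159: qd = 2006 - 4·159 = 1370 and qs = 8·159 - 874 = 398.
Shortage = qd - qs = 1370 - 398 = 972.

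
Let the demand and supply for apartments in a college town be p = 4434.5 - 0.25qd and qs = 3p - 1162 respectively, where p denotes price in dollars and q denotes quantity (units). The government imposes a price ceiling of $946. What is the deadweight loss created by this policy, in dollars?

8075854.5

Rearranging demand gives qd = 17738 - 4p. Without the control the market clears where 17738 - 4p = 3p - 1162, i.e. p* = 2700 and q* = 6938.
The ceiling of 946 is below the equilibrium price 2700, so it binds.
At p = 946: qd = 17738 - 4·946 = 13954 and qs = 3·946 - 1162 = 1676.
Quantity traded falls to 1676. At q = 1676 the demand price is (17738 - 1676)/4 = 4015.5 and the supply price is (1162 + 1676)/3 = 946.
Deadweight loss = ½ · (4015.5 - 946) · (6938 - 1676) = ½ · 3069.5 · 5262 = 8075854.5.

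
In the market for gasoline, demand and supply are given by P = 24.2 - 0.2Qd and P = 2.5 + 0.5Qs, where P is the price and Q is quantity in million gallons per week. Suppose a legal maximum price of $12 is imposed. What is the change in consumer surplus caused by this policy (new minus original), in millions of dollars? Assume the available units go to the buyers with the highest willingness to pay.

99.6

Rearranging demand gives Qd = 121 - 5P; rearranging supply gives Qs = 2P - 5. Equilibrium: 121 - 5P = 2P - 5, so 126 = 7P and P* = 18, Q* = 31.
Since 12 < 18, the ceiling is binding.
At P = 12: Qd = 121 - 5·12 = 61 and Qs = 2·12 - 5 = 19.
Consumer surplus without the control is ½ · (24.2 - 18) · 31 = 96.1.
With the ceiling, 19 units are sold at 12 (assume they go to the highest-value buyers). The demand price at Q = 19 is 20.4, so CS = ½ · [(24.2 - 12) + (20.4 - 12)] · 19 = 195.7.
Change in consumer surplus = 195.7 - 96.1 = 99.6.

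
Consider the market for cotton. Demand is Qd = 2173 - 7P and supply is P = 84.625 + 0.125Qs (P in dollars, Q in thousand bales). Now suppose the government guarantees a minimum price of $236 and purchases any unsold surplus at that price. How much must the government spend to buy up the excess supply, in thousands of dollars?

Rearranging supply gives Qs = 8P - 677. Without the control the market clears where 2173 - 7P = 8P - 677, i.e. P* = 190 and Q* = 843.
The floor of 236 is above the equilibrium price 190, so it binds.
At P = 236: Qd = 2173 - 7·236 = 521 and Qs = 8·236 - 677 = 1211.
Surplus = Qs - Qd = 690.
Government expenditure = surplus × support price = 690 × 236 = 162840.

162840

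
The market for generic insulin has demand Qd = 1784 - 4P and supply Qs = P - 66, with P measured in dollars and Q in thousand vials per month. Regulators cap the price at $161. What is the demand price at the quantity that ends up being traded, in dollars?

422.25

Setting quantity demanded equal to quantity supplied, 1784 - 4P = P - 66, gives P* = 370 and Q* = 304.
The ceiling of 161 is below the equilibrium price 370, so it binds.
At P = 161: Qd = 1784 - 4·161 = 1140 and Qs = 161 - 66 = 95.
Only 95 units reach the market. On the demand curve, the marginal buyer's willingness to pay at Q = 95 is (1784 - 95)/4 = 422.25.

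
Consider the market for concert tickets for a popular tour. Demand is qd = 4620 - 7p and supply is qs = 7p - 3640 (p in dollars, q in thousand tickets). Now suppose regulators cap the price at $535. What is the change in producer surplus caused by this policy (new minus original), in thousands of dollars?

Without the control the market clears where 4620 - 7p = 7p - 3640, i.e. p* = 590 and q* = 490.
The ceiling of 535 is below the equilibrium price 590, so it binds.
At p = 535: qd = 4620 - 7·535 = 875 and qs = 7·535 - 3640 = 105.
Producer surplus without the control is ½ · (590 - 520) · 490 = 17150.
With the ceiling, producers sell 105 units at 535, so PS = ½ · (535 - 520) · 105 = 787.5.
Change in producer surplus = 787.5 - 17150 = -16362.5.

-16362.5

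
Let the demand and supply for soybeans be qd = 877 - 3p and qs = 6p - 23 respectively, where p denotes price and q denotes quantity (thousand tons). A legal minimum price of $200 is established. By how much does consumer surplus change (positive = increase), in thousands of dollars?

In a free market, 877 - 3p = 6p - 23 gives the equilibrium p* = 100, q* = 577.
Since 200 > 100, the floor is binding.
At p = 200: qd = 877 - 3·200 = 277 and qs = 6·200 - 23 = 1177.
Consumer surplus without the control is ½ · (877/3 - 100) · 577 = 332929/6.
With the floor, consumers buy 277 units at 200, so CS = ½ · (877/3 - 200) · 277 = 76729/6.
Change in consumer surplus = 76729/6 - 332929/6 = -42700.

-42700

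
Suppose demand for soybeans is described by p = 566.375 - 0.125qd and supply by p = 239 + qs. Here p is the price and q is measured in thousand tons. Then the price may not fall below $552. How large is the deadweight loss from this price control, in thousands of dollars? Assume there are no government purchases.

17424

Rearranging demand gives qd = 4531 - 8p; rearranging supply gives qs = p - 239. Equilibrium: 4531 - 8p = p - 239, so 4770 = 9p and p* = 530, q* = 291.
Because the floor (552) lies above the market-clearing price, it is binding.
At p = 552: qd = 4531 - 8·552 = 115 and qs = 552 - 239 = 313.
Quantity traded falls to 115. At q = 115 the demand price is (4531 - 115)/8 = 552 and the supply price is 239 + 115 = 354.
Deadweight loss = ½ · (552 - 354) · (291 - 115) = ½ · 198 · 176 = 17424.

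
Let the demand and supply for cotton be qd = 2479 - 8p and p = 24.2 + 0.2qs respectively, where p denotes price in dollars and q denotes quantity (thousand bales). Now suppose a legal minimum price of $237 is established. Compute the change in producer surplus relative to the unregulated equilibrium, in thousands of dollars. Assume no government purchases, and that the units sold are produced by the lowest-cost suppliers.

Rearranging supply gives qs = 5p - 121. Setting quantity demanded equal to quantity supplied, 2479 - 8p = 5p - 121, gives p* = 200 and q* = 879.
Because the floor (237) lies above the market-clearing price, it is binding.
At p = 237: qd = 2479 - 8·237 = 583 and qs = 5·237 - 121 = 1064.
Producer surplus without the control is ½ · (200 - 24.2) · 879 = 77264.1.
With the floor, 583 units are sold at 237. The supply price at q = 583 is 140.8, so PS = ½ · [(237 - 24.2) + (237 - 140.8)] · 583 = 90073.5.
Change in producer surplus = 90073.5 - 77264.1 = 12809.4.

12809.4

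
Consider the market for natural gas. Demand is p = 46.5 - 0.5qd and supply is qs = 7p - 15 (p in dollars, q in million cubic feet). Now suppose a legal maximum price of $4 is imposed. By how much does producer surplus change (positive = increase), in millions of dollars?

Rearranging demand gives qd = 93 - 2p. Setting quantity demanded equal to quantity supplied, 93 - 2p = 7p - 15, gives p* = 12 and q* = 69.
Because the ceiling (4) lies below the market-clearing price, it is binding.
At p = 4: qd = 93 - 2·4 = 85 and qs = 7·4 - 15 = 13.
Producer surplus without the control is ½ · (12 - 15/7) · 69 = 4761/14.
With the ceiling, producers sell 13 units at 4, so PS = ½ · (4 - 15/7) · 13 = 169/14.
Change in producer surplus = 169/14 - 4761/14 = -328.

-328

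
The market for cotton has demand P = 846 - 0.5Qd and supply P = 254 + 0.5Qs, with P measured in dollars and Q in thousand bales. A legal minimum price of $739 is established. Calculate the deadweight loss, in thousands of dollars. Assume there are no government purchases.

Rearranging demand gives Qd = 1692 - 2P; rearranging supply gives Qs = 2P - 508. Without the control the market clears where 1692 - 2P = 2P - 508, i.e. P* = 550 and Q* = 592.
The floor of 739 is above the equilibrium price 550, so it binds.
At P = 739: Qd = 1692 - 2·739 = 214 and Qs = 2·739 - 508 = 970.
Quantity traded falls to 214. At Q = 214 the demand price is (1692 - 214)/2 = 739 and the supply price is (508 + 214)/2 = 361.
Deadweight loss = ½ · (739 - 361) · (592 - 214) = ½ · 378 · 378 = 71442.

71442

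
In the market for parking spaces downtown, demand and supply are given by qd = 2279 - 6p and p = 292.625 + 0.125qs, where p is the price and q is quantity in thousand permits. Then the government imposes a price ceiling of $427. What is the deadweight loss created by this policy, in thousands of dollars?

0

Rearranging supply gives qs = 8p - 2341. In a free market, 2279 - 6p = 8p - 2341 gives the equilibrium p* = 330, q* = 299.
The ceiling of 427 is above the equilibrium price 330, so it is not binding; the market clears at p* = 330, q* = 299.
Since the control does not bind, no trades are prevented and deadweight loss is zero.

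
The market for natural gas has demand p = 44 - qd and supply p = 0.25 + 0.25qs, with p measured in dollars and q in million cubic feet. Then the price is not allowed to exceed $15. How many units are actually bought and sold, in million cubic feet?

Rearranging demand gives qd = 44 - p; rearranging supply gives qs = 4p - 1. Equilibrium: 44 - p = 4p - 1, so 45 = 5p and p* = 9, q* = 35.
The ceiling of 15 is above the equilibrium price 9, so it is not binding; the market clears at p* = 9, q* = 35.

35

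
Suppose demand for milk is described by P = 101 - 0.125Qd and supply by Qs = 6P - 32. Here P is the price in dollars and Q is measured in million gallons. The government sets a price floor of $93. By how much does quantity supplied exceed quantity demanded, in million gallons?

462

Rearranging demand gives Qd = 808 - 8P. Without the control the market clears where 808 - 8P = 6P - 32, i.e. P* = 60 and Q* = 328.
Since 93 > 60, the floor is binding.
At P = 93: Qd = 808 - 8·93 = 64 and Qs = 6·93 - 32 = 526.
Surplus = Qs - Qd = 526 - 64 = 462.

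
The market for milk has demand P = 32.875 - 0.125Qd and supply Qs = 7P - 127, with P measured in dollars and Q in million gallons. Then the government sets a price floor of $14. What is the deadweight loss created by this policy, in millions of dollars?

Rearranging demand gives Qd = 263 - 8P. Setting quantity demanded equal to quantity supplied, 263 - 8P = 7P - 127, gives P* = 26 and Q* = 55.
The floor of 14 is below the equilibrium price 26, so it is not binding; the market clears at P* = 26, Q* = 55.
Since the control does not bind, no trades are prevented and deadweight loss is zero.

0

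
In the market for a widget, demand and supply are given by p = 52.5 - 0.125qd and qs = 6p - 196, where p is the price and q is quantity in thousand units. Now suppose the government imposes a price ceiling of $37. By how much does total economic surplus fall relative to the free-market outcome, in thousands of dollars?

Rearranging demand gives qd = 420 - 8p. In a free market, 420 - 8p = 6p - 196 gives the equilibrium p* = 44, q* = 68.
Since 37 < 44, the ceiling is binding.
At p = 37: qd = 420 - 8·37 = 124 and qs = 6·37 - 196 = 26.
Quantity traded falls to 26. At q = 26 the demand price is (420 - 26)/8 = 49.25 and the supply price is (196 + 26)/6 = 37.
Deadweight loss = ½ · (49.25 - 37) · (68 - 26) = ½ · 12.25 · 42 = 257.25.

257.25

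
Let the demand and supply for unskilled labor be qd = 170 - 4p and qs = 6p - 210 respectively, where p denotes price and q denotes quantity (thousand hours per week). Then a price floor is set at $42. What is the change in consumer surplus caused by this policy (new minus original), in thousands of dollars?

Equilibrium: 170 - 4p = 6p - 210, so 380 = 10p and p* = 38, q* = 18.
The floor of 42 is above the equilibrium price 38, so it binds.
At p = 42: qd = 170 - 4·42 = 2 and qs = 6·42 - 210 = 42.
Consumer surplus without the control is ½ · (42.5 - 38) · 18 = 40.5.
With the floor, consumers buy 2 units at 42, so CS = ½ · (42.5 - 42) · 2 = 0.5.
Change in consumer surplus = 0.5 - 40.5 = -40.

-40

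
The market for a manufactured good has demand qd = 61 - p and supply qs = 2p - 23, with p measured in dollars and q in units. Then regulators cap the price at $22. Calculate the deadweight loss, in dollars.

Setting quantity demanded equal to quantity supplied, 61 - p = 2p - 23, gives p* = 28 and q* = 33.
The ceiling of 22 is below the equilibrium price 28, so it binds.
At p = 22: qd = 61 - 22 = 39 and qs = 2·22 - 23 = 21.
Quantity traded falls to 21. At q = 21 the demand price is 61 - 21 = 40 and the supply price is (23 + 21)/2 = 22.
Deadweight loss = ½ · (40 - 22) · (33 - 21) = ½ · 18 · 12 = 108.

108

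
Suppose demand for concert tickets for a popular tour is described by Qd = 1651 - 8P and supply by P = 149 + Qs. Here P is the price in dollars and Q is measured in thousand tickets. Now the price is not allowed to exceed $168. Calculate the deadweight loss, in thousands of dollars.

Rearranging supply gives Qs = P - 149. Equilibrium: 1651 - 8P = P - 149, so 1800 = 9P and P* = 200, Q* = 51.
The ceiling of 168 is below the equilibrium price 200, so it binds.
At P = 168: Qd = 1651 - 8·168 = 307 and Qs = 168 - 149 = 19.
Quantity traded falls to 19. At Q = 19 the demand price is (1651 - 19)/8 = 204 and the supply price is 149 + 19 = 168.
Deadweight loss = ½ · (204 - 168) · (51 - 19) = ½ · 36 · 32 = 576.

576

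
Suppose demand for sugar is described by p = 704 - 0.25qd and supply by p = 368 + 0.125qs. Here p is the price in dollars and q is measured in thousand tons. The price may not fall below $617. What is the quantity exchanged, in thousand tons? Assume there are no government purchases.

348

Rearranging demand gives qd = 2816 - 4p; rearranging supply gives qs = 8p - 2944. Setting quantity demanded equal to quantity supplied, 2816 - 4p = 8p - 2944, gives p* = 480 and q* = 896.
The floor of 617 is above the equilibrium price 480, so it binds.
At p = 617: qd = 2816 - 4·617 = 348 and qs = 8·617 - 2944 = 1992.
The quantity actually transacted is the short side, demand: 348.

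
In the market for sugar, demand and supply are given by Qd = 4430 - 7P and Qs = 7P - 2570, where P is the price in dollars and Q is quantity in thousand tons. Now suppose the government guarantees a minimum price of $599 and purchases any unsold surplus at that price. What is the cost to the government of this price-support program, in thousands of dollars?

Setting quantity demanded equal to quantity supplied, 4430 - 7P = 7P - 2570, gives P* = 500 and Q* = 930.
Because the floor (599) lies above the market-clearing price, it is binding.
At P = 599: Qd = 4430 - 7·599 = 237 and Qs = 7·599 - 2570 = 1623.
Surplus = Qs - Qd = 1386.
Government expenditure = surplus × support price = 1386 × 599 = 830214.

830214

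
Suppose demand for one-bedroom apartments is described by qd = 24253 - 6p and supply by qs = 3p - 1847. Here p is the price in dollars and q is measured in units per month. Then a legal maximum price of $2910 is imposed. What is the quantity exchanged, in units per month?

Setting quantity demanded equal to quantity supplied, 24253 - 6p = 3p - 1847, gives p* = 2900 and q* = 6853.
Since 2910 is above p* = 2900, the ceiling does not bind and the free-market outcome prevails.

6853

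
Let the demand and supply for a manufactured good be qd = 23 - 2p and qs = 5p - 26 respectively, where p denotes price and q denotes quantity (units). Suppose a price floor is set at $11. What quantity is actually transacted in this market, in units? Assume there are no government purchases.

1

In a free market, 23 - 2p = 5p - 26 gives the equilibrium p* = 7, q* = 9.
The floor of 11 is above the equilibrium price 7, so it binds.
At p = 11: qd = 23 - 2·11 = 1 and qs = 5·11 - 26 = 29.
The quantity actually transacted is the short side, demand: 1.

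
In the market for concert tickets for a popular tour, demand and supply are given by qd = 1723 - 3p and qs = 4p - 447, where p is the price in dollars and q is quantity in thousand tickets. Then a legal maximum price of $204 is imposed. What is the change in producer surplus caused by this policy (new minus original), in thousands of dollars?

Setting quantity demanded equal to quantity supplied, 1723 - 3p = 4p - 447, gives p* = 310 and q* = 793.
Since 204 < 310, the ceiling is binding.
At p = 204: qd = 1723 - 3·204 = 1111 and qs = 4·204 - 447 = 369.
Producer surplus without the control is ½ · (310 - 111.75) · 793 = 78606.125.
With the ceiling, producers sell 369 units at 204, so PS = ½ · (204 - 111.75) · 369 = 17020.125.
Change in producer surplus = 17020.125 - 78606.125 = -61586.

-61586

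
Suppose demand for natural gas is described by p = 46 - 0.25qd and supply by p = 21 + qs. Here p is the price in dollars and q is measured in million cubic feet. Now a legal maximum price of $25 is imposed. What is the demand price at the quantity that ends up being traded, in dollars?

45

Rearranging demand gives qd = 184 - 4p; rearranging supply gives qs = p - 21. In a free market, 184 - 4p = p - 21 gives the equilibrium p* = 41, q* = 20.
The ceiling of 25 is below the equilibrium price 41, so it binds.
At p = 25: qd = 184 - 4·25 = 84 and qs = 25 - 21 = 4.
Only 4 units reach the market. On the demand curve, the marginal buyer's willingness to pay at q = 4 is (184 - 4)/4 = 45.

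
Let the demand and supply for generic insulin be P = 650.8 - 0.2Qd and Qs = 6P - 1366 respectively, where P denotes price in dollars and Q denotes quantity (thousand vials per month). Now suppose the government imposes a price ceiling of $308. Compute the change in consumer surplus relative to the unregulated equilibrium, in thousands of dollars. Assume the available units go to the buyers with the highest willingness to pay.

8825.6

Rearranging demand gives Qd = 3254 - 5P. Equilibrium: 3254 - 5P = 6P - 1366, so 4620 = 11P and P* = 420, Q* = 1154.
The ceiling of 308 is below the equilibrium price 420, so it binds.
At P = 308: Qd = 3254 - 5·308 = 1714 and Qs = 6·308 - 1366 = 482.
Consumer surplus without the control is ½ · (650.8 - 420) · 1154 = 133171.6.
With the ceiling, 482 units are sold at 308 (assume they go to the highest-value buyers). The demand price at Q = 482 is 554.4, so CS = ½ · [(650.8 - 308) + (554.4 - 308)] · 482 = 141997.2.
Change in consumer surplus = 141997.2 - 133171.6 = 8825.6.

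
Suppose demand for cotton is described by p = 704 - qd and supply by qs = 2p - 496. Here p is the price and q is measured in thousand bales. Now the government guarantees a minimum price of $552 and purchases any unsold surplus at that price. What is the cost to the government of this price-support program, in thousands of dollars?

Rearranging demand gives qd = 704 - p. Without the control the market clears where 704 - p = 2p - 496, i.e. p* = 400 and q* = 304.
The floor of 552 is above the equilibrium price 400, so it binds.
At p = 552: qd = 704 - 552 = 152 and qs = 2·552 - 496 = 608.
Surplus = qs - qd = 456.
Government expenditure = surplus × support price = 456 × 552 = 251712.

251712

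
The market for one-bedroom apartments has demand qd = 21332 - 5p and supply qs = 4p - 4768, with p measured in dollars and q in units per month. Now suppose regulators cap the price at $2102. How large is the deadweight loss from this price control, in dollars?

Without the control the market clears where 21332 - 5p = 4p - 4768, i.e. p* = 2900 and q* = 6832.
The ceiling of 2102 is below the equilibrium price 2900, so it binds.
At p = 2102: qd = 21332 - 5·2102 = 10822 and qs = 4·2102 - 4768 = 3640.
Quantity traded falls to 3640. At q = 3640 the demand price is (21332 - 3640)/5 = 3538.4 and the supply price is (4768 + 3640)/4 = 2102.
Deadweight loss = ½ · (3538.4 - 2102) · (6832 - 3640) = ½ · 1436.4 · 3192 = 2292494.4.

2292494.4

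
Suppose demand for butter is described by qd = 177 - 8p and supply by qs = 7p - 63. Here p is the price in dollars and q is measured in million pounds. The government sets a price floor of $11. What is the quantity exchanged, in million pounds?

Without the control the market clears where 177 - 8p = 7p - 63, i.e. p* = 16 and q* = 49.
Since 11 is below p* = 16, the floor does not bind and the free-market outcome prevails.

49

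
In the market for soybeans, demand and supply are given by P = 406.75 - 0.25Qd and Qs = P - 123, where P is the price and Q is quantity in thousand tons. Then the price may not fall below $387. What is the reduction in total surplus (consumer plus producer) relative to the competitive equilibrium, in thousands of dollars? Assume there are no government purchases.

Rearranging demand gives Qd = 1627 - 4P. Setting quantity demanded equal to quantity supplied, 1627 - 4P = P - 123, gives P* = 350 and Q* = 227.
Because the floor (387) lies above the market-clearing price, it is binding.
At P = 387: Qd = 1627 - 4·387 = 79 and Qs = 387 - 123 = 264.
Quantity traded falls to 79. At Q = 79 the demand price is (1627 - 79)/4 = 387 and the supply price is 123 + 79 = 202.
Deadweight loss = ½ · (387 - 202) · (227 - 79) = ½ · 185 · 148 = 13690.

13690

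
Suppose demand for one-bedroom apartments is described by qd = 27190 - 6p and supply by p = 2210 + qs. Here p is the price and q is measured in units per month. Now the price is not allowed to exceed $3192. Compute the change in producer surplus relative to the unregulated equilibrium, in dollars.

Rearranging supply gives qs = p - 2210. Setting quantity demanded equal to quantity supplied, 27190 - 6p = p - 2210, gives p* = 4200 and q* = 1990.
Because the ceiling (3192) lies below the market-clearing price, it is binding.
At p = 3192: qd = 27190 - 6·3192 = 8038 and qs = 3192 - 2210 = 982.
Producer surplus without the control is ½ · (4200 - 2210) · 1990 = 1980050.
With the ceiling, producers sell 982 units at 3192, so PS = ½ · (3192 - 2210) · 982 = 482162.
Change in producer surplus = 482162 - 1980050 = -1497888.

-1497888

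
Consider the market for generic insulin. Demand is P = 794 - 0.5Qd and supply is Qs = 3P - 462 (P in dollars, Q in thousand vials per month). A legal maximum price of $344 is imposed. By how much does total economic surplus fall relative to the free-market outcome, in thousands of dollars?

16335

Rearranging demand gives Qd = 1588 - 2P. In a free market, 1588 - 2P = 3P - 462 gives the equilibrium P* = 410, Q* = 768.
Because the ceiling (344) lies below the market-clearing price, it is binding.
At P = 344: Qd = 1588 - 2·344 = 900 and Qs = 3·344 - 462 = 570.
Quantity traded falls to 570. At Q = 570 the demand price is (1588 - 570)/2 = 509 and the supply price is (462 + 570)/3 = 344.
Deadweight loss = ½ · (509 - 344) · (768 - 570) = ½ · 165 · 198 = 16335.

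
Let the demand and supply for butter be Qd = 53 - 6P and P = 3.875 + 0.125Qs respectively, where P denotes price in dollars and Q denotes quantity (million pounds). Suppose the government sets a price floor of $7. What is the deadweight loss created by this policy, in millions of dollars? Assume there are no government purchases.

Rearranging supply gives Qs = 8P - 31. Equilibrium: 53 - 6P = 8P - 31, so 84 = 14P and P* = 6, Q* = 17.
Because the floor (7) lies above the market-clearing price, it is binding.
At P = 7: Qd = 53 - 6·7 = 11 and Qs = 8·7 - 31 = 25.
Quantity traded falls to 11. At Q = 11 the demand price is (53 - 11)/6 = 7 and the supply price is (31 + 11)/8 = 5.25.
Deadweight loss = ½ · (7 - 5.25) · (17 - 11) = ½ · 1.75 · 6 = 5.25.

5.25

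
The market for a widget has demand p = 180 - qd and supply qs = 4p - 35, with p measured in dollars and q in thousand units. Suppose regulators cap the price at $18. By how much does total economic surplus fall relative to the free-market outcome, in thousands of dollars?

Rearranging demand gives qd = 180 - p. In a free market, 180 - p = 4p - 35 gives the equilibrium p* = 43, q* = 137.
The ceiling of 18 is below the equilibrium price 43, so it binds.
At p = 18: qd = 180 - 18 = 162 and qs = 4·18 - 35 = 37.
Quantity traded falls to 37. At q = 37 the demand price is 180 - 37 = 143 and the supply price is (35 + 37)/4 = 18.
Deadweight loss = ½ · (143 - 18) · (137 - 37) = ½ · 125 · 100 = 6250.

6250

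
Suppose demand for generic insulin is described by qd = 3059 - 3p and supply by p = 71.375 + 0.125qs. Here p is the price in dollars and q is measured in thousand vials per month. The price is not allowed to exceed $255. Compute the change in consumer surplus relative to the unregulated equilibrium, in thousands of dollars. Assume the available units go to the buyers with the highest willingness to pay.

Rearranging supply gives qs = 8p - 571. Without the control the market clears where 3059 - 3p = 8p - 571, i.e. p* = 330 and q* = 2069.
The ceiling of 255 is below the equilibrium price 330, so it binds.
At p = 255: qd = 3059 - 3·255 = 2294 and qs = 8·255 - 571 = 1469.
Consumer surplus without the control is ½ · (3059/3 - 330) · 2069 = 4280761/6.
With the ceiling, 1469 units are sold at 255 (assume they go to the highest-value buyers). The demand price at q = 1469 is 530, so CS = ½ · [(3059/3 - 255) + (530 - 255)] · 1469 = 4581811/6.
Change in consumer surplus = 4581811/6 - 4280761/6 = 50175.

50175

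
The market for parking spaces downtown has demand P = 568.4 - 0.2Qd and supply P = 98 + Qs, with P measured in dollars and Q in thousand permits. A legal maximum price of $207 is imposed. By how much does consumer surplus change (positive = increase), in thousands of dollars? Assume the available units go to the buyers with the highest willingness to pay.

Rearranging demand gives Qd = 2842 - 5P; rearranging supply gives Qs = P - 98. Equilibrium: 2842 - 5P = P - 98, so 2940 = 6P and P* = 490, Q* = 392.
The ceiling of 207 is below the equilibrium price 490, so it binds.
At P = 207: Qd = 2842 - 5·207 = 1807 and Qs = 207 - 98 = 109.
Consumer surplus without the control is ½ · (568.4 - 490) · 392 = 15366.4.
With the ceiling, 109 units are sold at 207 (assume they go to the highest-value buyers). The demand price at Q = 109 is 546.6, so CS = ½ · [(568.4 - 207) + (546.6 - 207)] · 109 = 38204.5.
Change in consumer surplus = 38204.5 - 15366.4 = 22838.1.

22838.1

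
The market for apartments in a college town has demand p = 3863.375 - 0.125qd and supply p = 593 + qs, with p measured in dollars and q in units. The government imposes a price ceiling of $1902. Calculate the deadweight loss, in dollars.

1436402.25

Rearranging demand gives qd = 30907 - 8p; rearranging supply gives qs = p - 593. Equilibrium: 30907 - 8p = p - 593, so 31500 = 9p and p* = 3500, q* = 2907.
The ceiling of 1902 is below the equilibrium price 3500, so it binds.
At p = 1902: qd = 30907 - 8·1902 = 15691 and qs = 1902 - 593 = 1309.
Quantity traded falls to 1309. At q = 1309 the demand price is (30907 - 1309)/8 = 3699.75 and the supply price is 593 + 1309 = 1902.
Deadweight loss = ½ · (3699.75 - 1902) · (2907 - 1309) = ½ · 1797.75 · 1598 = 1436402.25.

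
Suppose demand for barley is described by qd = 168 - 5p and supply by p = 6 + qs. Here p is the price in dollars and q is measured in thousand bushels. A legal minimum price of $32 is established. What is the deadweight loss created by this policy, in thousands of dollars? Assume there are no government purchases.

135

Rearranging supply gives qs = p - 6. Setting quantity demanded equal to quantity supplied, 168 - 5p = p - 6, gives p* = 29 and q* = 23.
Since 32 > 29, the floor is binding.
At p = 32: qd = 168 - 5·32 = 8 and qs = 32 - 6 = 26.
Quantity traded falls to 8. At q = 8 the demand price is (168 - 8)/5 = 32 and the supply price is 6 + 8 = 14.
Deadweight loss = ½ · (32 - 14) · (23 - 8) = ½ · 18 · 15 = 135.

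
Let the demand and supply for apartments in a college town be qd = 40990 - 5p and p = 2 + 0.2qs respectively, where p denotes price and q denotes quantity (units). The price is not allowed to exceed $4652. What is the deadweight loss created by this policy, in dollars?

Rearranging supply gives qs = 5p - 10. Without the control the market clears where 40990 - 5p = 5p - 10, i.e. p* = 4100 and q* = 20490.
Since 4652 is above p* = 4100, the ceiling does not bind and the free-market outcome prevails.
Since the control does not bind, no trades are prevented and deadweight loss is zero.

0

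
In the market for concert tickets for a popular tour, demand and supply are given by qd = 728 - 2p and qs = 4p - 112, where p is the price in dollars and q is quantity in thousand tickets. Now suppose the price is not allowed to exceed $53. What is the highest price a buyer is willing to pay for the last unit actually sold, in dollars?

314

In a free market, 728 - 2p = 4p - 112 gives the equilibrium p* = 140, q* = 448.
Because the ceiling (53) lies below the market-clearing price, it is binding.
At p = 53: qd = 728 - 2·53 = 622 and qs = 4·53 - 112 = 100.
Only 100 units reach the market. On the demand curve, the marginal buyer's willingness to pay at q = 100 is (728 - 100)/2 = 314.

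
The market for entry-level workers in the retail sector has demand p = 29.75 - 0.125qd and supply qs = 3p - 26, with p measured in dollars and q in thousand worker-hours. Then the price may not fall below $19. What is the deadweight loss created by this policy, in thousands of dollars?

Rearranging demand gives qd = 238 - 8p. Without the control the market clears where 238 - 8p = 3p - 26, i.e. p* = 24 and q* = 46.
Since 19 is below p* = 24, the floor does not bind and the free-market outcome prevails.
Since the control does not bind, no trades are prevented and deadweight loss is zero.

0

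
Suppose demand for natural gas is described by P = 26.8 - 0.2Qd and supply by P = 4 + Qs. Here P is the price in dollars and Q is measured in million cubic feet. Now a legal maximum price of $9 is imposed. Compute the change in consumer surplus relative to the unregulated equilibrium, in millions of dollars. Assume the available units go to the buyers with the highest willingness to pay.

Rearranging demand gives Qd = 134 - 5P; rearranging supply gives Qs = P - 4. Setting quantity demanded equal to quantity supplied, 134 - 5P = P - 4, gives P* = 23 and Q* = 19.
The ceiling of 9 is below the equilibrium price 23, so it binds.
At P = 9: Qd = 134 - 5·9 = 89 and Qs = 9 - 4 = 5.
Consumer surplus without the control is ½ · (26.8 - 23) · 19 = 36.1.
With the ceiling, 5 units are sold at 9 (assume they go to the highest-value buyers). The demand price at Q = 5 is 25.8, so CS = ½ · [(26.8 - 9) + (25.8 - 9)] · 5 = 86.5.
Change in consumer surplus = 86.5 - 36.1 = 50.4.

50.4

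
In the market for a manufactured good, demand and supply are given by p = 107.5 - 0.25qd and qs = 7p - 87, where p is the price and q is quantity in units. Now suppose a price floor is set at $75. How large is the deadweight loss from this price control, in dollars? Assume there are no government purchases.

2464

Rearranging demand gives qd = 430 - 4p. Equilibrium: 430 - 4p = 7p - 87, so 517 = 11p and p* = 47, q* = 242.
Because the floor (75) lies above the market-clearing price, it is binding.
At p = 75: qd = 430 - 4·75 = 130 and qs = 7·75 - 87 = 438.
Quantity traded falls to 130. At q = 130 the demand price is (430 - 130)/4 = 75 and the supply price is (87 + 130)/7 = 31.
Deadweight loss = ½ · (75 - 31) · (242 - 130) = ½ · 44 · 112 = 2464.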